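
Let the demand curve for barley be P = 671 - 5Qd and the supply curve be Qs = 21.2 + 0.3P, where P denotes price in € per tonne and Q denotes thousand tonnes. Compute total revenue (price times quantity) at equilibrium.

Inverting to quantity form: Qd = 134.2 - 0.2P.
At equilibrium Qd = Qs, so 134.2 - 0.2P = 21.2 + 0.3P; collecting terms, 113 = 0.5P and P* = 226.
Then Q* = 134.2 - 0.2(226) = 89.
Total revenue = P* × Q* = 226 × 89 = 20114.

Total revenue = 20114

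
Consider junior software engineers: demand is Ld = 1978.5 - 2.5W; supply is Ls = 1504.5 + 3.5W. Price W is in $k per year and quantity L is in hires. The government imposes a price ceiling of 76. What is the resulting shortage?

At W = 76: Ld = 1788.5 and Ls = 1770.5.
Shortage = Ld - Ls = 1788.5 - 1770.5 = 18.

Shortage = 18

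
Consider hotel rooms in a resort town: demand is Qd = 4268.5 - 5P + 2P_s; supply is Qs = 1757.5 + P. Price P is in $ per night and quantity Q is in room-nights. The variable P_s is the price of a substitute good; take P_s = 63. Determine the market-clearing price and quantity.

P* = 439.5, Q* = 2197

With P_s = 63, demand is Qd = 4394.5 - 5P.
Set Qd = Qs: 4394.5 - 5P = 1757.5 + P, so 2637 = 6P and P* = 439.5.
From the demand curve, Q* = 4394.5 - 5(439.5) = 2197.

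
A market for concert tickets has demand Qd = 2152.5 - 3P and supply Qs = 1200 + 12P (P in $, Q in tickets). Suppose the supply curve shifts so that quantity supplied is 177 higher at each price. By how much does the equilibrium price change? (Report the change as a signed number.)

ΔP = -11.8

Equating demand and supply, 2152.5 - 3P = 1200 + 12P gives 15P = 952.5, so P* = 63.5.
Plugging P* into demand: Q* = 2152.5 - 3(63.5) = 1962.
After the shift, supply is Qs = 1377 + 12P.
New equilibrium: 775.5 = 15P, so P = 51.7 and Q = 1997.4.
ΔP = 51.7 - 63.5 = -11.8.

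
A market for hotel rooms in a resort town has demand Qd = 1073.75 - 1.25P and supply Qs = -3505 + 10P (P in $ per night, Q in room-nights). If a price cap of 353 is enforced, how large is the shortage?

Shortage = 607.5

At P = 353: Qd = 632.5 and Qs = 25.
Shortage = Qd - Qs = 632.5 - 25 = 607.5.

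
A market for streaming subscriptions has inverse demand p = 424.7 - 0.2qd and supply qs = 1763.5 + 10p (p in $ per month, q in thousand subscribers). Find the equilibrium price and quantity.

Inverting to quantity form: qd = 2123.5 - 5p.
At equilibrium qd = qs, so 2123.5 - 5p = 1763.5 + 10p; collecting terms, 360 = 15p and p* = 24.
Substitute back: q* = 2123.5 - 5(24) = 2003.5.

p* = 24, q* = 2003.5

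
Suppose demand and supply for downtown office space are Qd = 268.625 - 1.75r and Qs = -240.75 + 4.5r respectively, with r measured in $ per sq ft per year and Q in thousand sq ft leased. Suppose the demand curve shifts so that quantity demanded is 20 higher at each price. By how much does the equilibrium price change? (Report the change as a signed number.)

Δr = 3.2

At equilibrium Qd = Qs, so 268.625 - 1.75r = -240.75 + 4.5r; collecting terms, 509.375 = 6.25r and r* = 81.5.
Plugging r* into demand: Q* = 268.625 - 1.75(81.5) = 126.
After the shift, demand is Qd = 288.625 - 1.75r.
New equilibrium: 529.375 = 6.25r, so r = 84.7 and Q = 140.4.
Δr = 84.7 - 81.5 = 3.2.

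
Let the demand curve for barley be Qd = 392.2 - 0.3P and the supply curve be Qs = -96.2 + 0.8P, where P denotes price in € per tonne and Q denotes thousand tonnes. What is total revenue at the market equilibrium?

At equilibrium Qd = Qs, so 392.2 - 0.3P = -96.2 + 0.8P; collecting terms, 488.4 = 1.1P and P* = 444.
Plugging P* into demand: Q* = 392.2 - 0.3(444) = 259.
Total revenue = P* × Q* = 444 × 259 = 114996.

Total revenue = 114996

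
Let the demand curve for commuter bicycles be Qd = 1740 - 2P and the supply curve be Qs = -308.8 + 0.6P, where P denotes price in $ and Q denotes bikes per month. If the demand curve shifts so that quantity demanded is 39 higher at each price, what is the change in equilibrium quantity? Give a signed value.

The market clears where 1740 - 2P = -308.8 + 0.6P. Rearranging, 2.6P = 2048.8, hence P* = 788.
From the demand curve, Q* = 1740 - 2(788) = 164.
After the shift, demand is Qd = 1779 - 2P.
New equilibrium: 2087.8 = 2.6P, so P = 803 and Q = 173.
ΔQ = 173 - 164 = 9.

ΔQ = 9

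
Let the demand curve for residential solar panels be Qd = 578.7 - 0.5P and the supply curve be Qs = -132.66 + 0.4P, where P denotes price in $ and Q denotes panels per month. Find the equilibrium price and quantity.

Equating demand and supply, 578.7 - 0.5P = -132.66 + 0.4P gives 0.9P = 711.36, so P* = 790.4.
From the demand curve, Q* = 578.7 - 0.5(790.4) = 183.5.

P* = 790.4, Q* = 183.5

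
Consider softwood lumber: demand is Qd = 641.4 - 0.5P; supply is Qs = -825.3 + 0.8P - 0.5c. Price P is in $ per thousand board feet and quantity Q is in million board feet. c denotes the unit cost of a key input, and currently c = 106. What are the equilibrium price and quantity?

With c = 106, supply is Qs = -878.3 + 0.8P.
The market clears where 641.4 - 0.5P = -878.3 + 0.8P. Rearranging, 1.3P = 1519.7, hence P* = 1169.
From the demand curve, Q* = 641.4 - 0.5(1169) = 56.9.

P* = 1169, Q* = 56.9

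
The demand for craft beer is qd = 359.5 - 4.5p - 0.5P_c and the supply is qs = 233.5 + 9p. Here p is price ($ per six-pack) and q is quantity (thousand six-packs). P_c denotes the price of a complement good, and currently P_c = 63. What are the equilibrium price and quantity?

With P_c = 63, demand is qd = 328 - 4.5p.
At equilibrium qd = qs, so 328 - 4.5p = 233.5 + 9p; collecting terms, 94.5 = 13.5p and p* = 7.
Substitute back: q* = 328 - 4.5(7) = 296.5.

p* = 7, q* = 296.5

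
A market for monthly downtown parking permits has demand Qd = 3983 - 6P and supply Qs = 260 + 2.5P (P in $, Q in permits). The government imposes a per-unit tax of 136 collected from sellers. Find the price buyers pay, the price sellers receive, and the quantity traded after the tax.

P_b = 478, P_s = 342, Q = 1115

With a tax of 136 on sellers, they supply based on the net price P_s = P_b - 136, so Qs = -80 + 2.5P_b.
Market clearing requires 3983 - 6P_b = -80 + 2.5P_b; hence 4063 = 8.5P_b and P_b = 478.
So P_s = 342 and the quantity traded is Q = 3983 - 6(478) = 1115.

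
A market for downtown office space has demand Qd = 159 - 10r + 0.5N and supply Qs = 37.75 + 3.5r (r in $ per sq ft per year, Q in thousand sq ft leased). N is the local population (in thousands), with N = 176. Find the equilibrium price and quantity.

r* = 15.5, Q* = 92

With N = 176, demand is Qd = 247 - 10r.
At equilibrium Qd = Qs, so 247 - 10r = 37.75 + 3.5r; collecting terms, 209.25 = 13.5r and r* = 15.5.
Substitute back: Q* = 247 - 10(15.5) = 92.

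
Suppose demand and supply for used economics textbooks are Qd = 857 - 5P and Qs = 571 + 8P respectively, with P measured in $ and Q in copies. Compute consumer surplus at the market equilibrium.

Consumer surplus = 55800.9

The market clears where 857 - 5P = 571 + 8P. Rearranging, 13P = 286, hence P* = 22.
Plugging P* into demand: Q* = 857 - 5(22) = 747.
Demand choke price (Qd = 0): P = 857/5 = 171.4. Consumer surplus = ½ × (171.4 - 22) × 747 = 55800.9.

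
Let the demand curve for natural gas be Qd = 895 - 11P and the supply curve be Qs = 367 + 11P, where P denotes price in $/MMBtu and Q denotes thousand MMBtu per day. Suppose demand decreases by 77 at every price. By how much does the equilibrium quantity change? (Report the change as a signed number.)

ΔQ = -38.5

The market clears where 895 - 11P = 367 + 11P. Rearranging, 22P = 528, hence P* = 24.
Plugging P* into demand: Q* = 895 - 11(24) = 631.
After the shift, demand is Qd = 818 - 11P.
The new intersection has 451 = 22P, i.e. P = 20.5, Q = 592.5.
ΔQ = 592.5 - 631 = -38.5.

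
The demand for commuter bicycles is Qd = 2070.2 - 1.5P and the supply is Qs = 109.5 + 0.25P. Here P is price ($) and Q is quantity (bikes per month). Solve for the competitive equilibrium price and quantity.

Set Qd = Qs: 2070.2 - 1.5P = 109.5 + 0.25P, so 1960.7 = 1.75P and P* = 1120.4.
Then Q* = 2070.2 - 1.5(1120.4) = 389.6.

P* = 1120.4, Q* = 389.6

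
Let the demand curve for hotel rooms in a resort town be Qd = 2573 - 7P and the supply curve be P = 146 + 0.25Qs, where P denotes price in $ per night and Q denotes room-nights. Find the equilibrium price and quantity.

P* = 287, Q* = 564

Solving each curve for Q: Qs = -584 + 4P.
At equilibrium Qd = Qs, so 2573 - 7P = -584 + 4P; collecting terms, 3157 = 11P and P* = 287.
From the demand curve, Q* = 2573 - 7(287) = 564.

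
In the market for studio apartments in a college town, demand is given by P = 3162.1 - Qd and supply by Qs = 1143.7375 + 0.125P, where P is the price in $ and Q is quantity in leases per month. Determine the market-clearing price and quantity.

Solving each curve for Q: Qd = 3162.1 - P.
Set Qd = Qs: 3162.1 - P = 1143.7375 + 0.125P, so 2018.3625 = 1.125P and P* = 1794.1.
Plugging P* into demand: Q* = 3162.1 - 1794.1 = 1368.

P* = 1794.1, Q* = 1368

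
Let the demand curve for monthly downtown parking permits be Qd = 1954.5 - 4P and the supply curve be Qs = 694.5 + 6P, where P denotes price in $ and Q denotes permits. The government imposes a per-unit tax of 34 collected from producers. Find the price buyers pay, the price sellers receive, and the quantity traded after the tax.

P_b = 146.4, P_s = 112.4, Q = 1368.9

The tax drives a wedge P_b - P_s = 34. Substituting P_s = P_b - 34 into supply: Qs = 490.5 + 6P_b.
Market clearing requires 1954.5 - 4P_b = 490.5 + 6P_b; hence 1464 = 10P_b and P_b = 146.4.
So P_s = 112.4 and the quantity traded is Q = 1954.5 - 4(146.4) = 1368.9.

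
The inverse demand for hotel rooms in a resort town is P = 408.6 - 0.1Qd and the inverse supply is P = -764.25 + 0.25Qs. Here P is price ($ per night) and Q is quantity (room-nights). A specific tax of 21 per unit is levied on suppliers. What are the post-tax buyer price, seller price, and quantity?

Rewriting in direct form: Qd = 4086 - 10P and Qs = 3057 + 4P.
With a tax of 21 on suppliers, they supply based on the net price P_s = P_b - 21, so Qs = 2973 + 4P_b.
Set Qd = Qs: 4086 - 10P_b = 2973 + 4P_b, so 1113 = 14P_b and P_b = 79.5.
So P_s = 58.5 and the quantity traded is Q = 4086 - 10(79.5) = 3291.

P_b = 79.5, P_s = 58.5, Q = 3291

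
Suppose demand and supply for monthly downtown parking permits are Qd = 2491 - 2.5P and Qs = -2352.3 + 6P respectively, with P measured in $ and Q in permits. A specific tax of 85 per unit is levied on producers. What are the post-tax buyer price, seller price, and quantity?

With a tax of 85 on producers, they supply based on the net price P_s = P_b - 85, so Qs = -2862.3 + 6P_b.
Equate demand and the shifted supply: 2491 - 2.5P_b = -2862.3 + 6P_b, giving 8.5P_b = 5353.3, so P_b = 629.8.
So P_s = 544.8 and the quantity traded is Q = 2491 - 2.5(629.8) = 916.5.

P_b = 629.8, P_s = 544.8, Q = 916.5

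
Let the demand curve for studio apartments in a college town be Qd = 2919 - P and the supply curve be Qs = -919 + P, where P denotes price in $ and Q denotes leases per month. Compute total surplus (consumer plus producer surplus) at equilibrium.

Total surplus = 1000000

Set Qd = Qs: 2919 - P = -919 + P, so 3838 = 2P and P* = 1919.
Then Q* = 2919 - 1919 = 1000.
Demand choke price = 2919; supply choke price = 919. CS = ½(2919 - 1919)(1000) = 500000; PS = ½(1919 - 919)(1000) = 500000. Total surplus = 1000000.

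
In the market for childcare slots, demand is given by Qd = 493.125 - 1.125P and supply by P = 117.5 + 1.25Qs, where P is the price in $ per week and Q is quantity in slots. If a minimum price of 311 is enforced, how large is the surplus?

Inverting to quantity form: Qs = -94 + 0.8P.
Evaluating both curves at the floor price 311 gives Qd = 143.25, Qs = 154.8.
Surplus = Qs - Qd = 154.8 - 143.25 = 11.55.

Surplus = 11.55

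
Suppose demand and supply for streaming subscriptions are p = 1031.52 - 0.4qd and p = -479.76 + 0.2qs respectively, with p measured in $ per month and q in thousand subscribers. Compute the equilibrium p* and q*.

p* = 24, q* = 2518.8

Rewriting in direct form: qd = 2578.8 - 2.5p and qs = 2398.8 + 5p.
At equilibrium qd = qs, so 2578.8 - 2.5p = 2398.8 + 5p; collecting terms, 180 = 7.5p and p* = 24.
From the demand curve, q* = 2578.8 - 2.5(24) = 2518.8.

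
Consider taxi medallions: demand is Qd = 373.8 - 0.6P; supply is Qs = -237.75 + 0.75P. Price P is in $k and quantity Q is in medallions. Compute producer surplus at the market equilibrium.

Producer surplus = 6936

Equating demand and supply, 373.8 - 0.6P = -237.75 + 0.75P gives 1.35P = 611.55, so P* = 453.
Substitute back: Q* = 373.8 - 0.6(453) = 102.
Supply choke price (Qs = 0): P = 317. Producer surplus = ½ × (453 - 317) × 102 = 6936.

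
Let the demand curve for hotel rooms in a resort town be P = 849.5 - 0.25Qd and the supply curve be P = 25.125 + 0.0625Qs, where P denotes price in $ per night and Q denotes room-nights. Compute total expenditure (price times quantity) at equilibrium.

Total expenditure = 501220

In direct form, Qd = 3398 - 4P and Qs = -402 + 16P.
At equilibrium Qd = Qs, so 3398 - 4P = -402 + 16P; collecting terms, 3800 = 20P and P* = 190.
Substitute back: Q* = 3398 - 4(190) = 2638.
Total expenditure = P* × Q* = 190 × 2638 = 501220.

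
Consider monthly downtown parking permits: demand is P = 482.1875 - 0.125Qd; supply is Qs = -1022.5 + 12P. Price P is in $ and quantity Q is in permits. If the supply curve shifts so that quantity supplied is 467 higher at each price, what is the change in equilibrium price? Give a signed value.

Solving each curve for Q: Qd = 3857.5 - 8P.
Set Qd = Qs: 3857.5 - 8P = -1022.5 + 12P, so 4880 = 20P and P* = 244.
From the demand curve, Q* = 3857.5 - 8(244) = 1905.5.
After the shift, supply is Qs = -555.5 + 12P.
New equilibrium: 4413 = 20P, so P = 220.65 and Q = 2092.3.
ΔP = 220.65 - 244 = -23.35.

ΔP = -23.35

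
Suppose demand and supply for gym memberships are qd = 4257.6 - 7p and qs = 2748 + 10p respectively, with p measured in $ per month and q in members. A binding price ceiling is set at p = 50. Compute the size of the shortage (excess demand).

Shortage = 659.6

Evaluating both curves at the ceiling price 50 gives qd = 3907.6, qs = 3248.
Shortage = qd - qs = 3907.6 - 3248 = 659.6.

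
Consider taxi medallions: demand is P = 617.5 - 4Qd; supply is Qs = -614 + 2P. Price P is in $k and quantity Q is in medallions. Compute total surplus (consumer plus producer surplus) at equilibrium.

In direct form, Qd = 154.375 - 0.25P.
Equating demand and supply, 154.375 - 0.25P = -614 + 2P gives 2.25P = 768.375, so P* = 341.5.
From the demand curve, Q* = 154.375 - 0.25(341.5) = 69.
Demand choke price = 617.5; supply choke price = 307. CS = ½(617.5 - 341.5)(69) = 9522; PS = ½(341.5 - 307)(69) = 1190.25. Total surplus = 10712.25.

Total surplus = 10712.25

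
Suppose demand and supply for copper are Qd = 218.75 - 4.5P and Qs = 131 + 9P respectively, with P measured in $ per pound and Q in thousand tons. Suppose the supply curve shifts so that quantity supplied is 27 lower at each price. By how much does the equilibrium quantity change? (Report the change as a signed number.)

At equilibrium Qd = Qs, so 218.75 - 4.5P = 131 + 9P; collecting terms, 87.75 = 13.5P and P* = 6.5.
Plugging P* into demand: Q* = 218.75 - 4.5(6.5) = 189.5.
After the shift, supply is Qs = 104 + 9P.
New equilibrium: 114.75 = 13.5P, so P = 8.5 and Q = 180.5.
ΔQ = 180.5 - 189.5 = -9.

ΔQ = -9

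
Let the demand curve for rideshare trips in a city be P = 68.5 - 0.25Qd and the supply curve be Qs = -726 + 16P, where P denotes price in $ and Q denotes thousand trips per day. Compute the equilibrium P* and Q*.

P* = 50, Q* = 74

Solving each curve for Q: Qd = 274 - 4P.
At equilibrium Qd = Qs, so 274 - 4P = -726 + 16P; collecting terms, 1000 = 20P and P* = 50.
Plugging P* into demand: Q* = 274 - 4(50) = 74.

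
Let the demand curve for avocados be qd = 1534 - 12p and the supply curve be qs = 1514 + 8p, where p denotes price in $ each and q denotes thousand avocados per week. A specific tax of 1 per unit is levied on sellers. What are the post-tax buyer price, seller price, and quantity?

The tax drives a wedge p_b - p_s = 1. Substituting p_s = p_b - 1 into supply: qs = 1506 + 8p_b.
Market clearing requires 1534 - 12p_b = 1506 + 8p_b; hence 28 = 20p_b and p_b = 1.4.
So p_s = 0.4 and the quantity traded is q = 1534 - 12(1.4) = 1517.2.

p_b = 1.4, p_s = 0.4, q = 1517.2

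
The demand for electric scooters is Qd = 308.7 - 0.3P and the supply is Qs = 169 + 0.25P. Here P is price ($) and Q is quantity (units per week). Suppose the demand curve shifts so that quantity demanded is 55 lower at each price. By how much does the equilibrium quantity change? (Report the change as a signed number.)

ΔQ = -25

The market clears where 308.7 - 0.3P = 169 + 0.25P. Rearranging, 0.55P = 139.7, hence P* = 254.
From the demand curve, Q* = 308.7 - 0.3(254) = 232.5.
After the shift, demand is Qd = 253.7 - 0.3P.
The new intersection has 84.7 = 0.55P, i.e. P = 154, Q = 207.5.
ΔQ = 207.5 - 232.5 = -25.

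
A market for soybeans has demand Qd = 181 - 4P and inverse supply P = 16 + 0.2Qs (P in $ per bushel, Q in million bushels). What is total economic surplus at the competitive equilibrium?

Rewriting in direct form: Qs = -80 + 5P.
The market clears where 181 - 4P = -80 + 5P. Rearranging, 9P = 261, hence P* = 29.
From the demand curve, Q* = 181 - 4(29) = 65.
Demand choke price = 45.25; supply choke price = 16. CS = ½(45.25 - 29)(65) = 528.125; PS = ½(29 - 16)(65) = 422.5. Total surplus = 950.625.

Total surplus = 950.625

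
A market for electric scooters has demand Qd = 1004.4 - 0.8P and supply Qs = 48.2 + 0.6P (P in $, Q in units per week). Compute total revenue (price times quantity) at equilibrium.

Total revenue = 312814

At equilibrium Qd = Qs, so 1004.4 - 0.8P = 48.2 + 0.6P; collecting terms, 956.2 = 1.4P and P* = 683.
Substitute back: Q* = 1004.4 - 0.8(683) = 458.
Total revenue = P* × Q* = 683 × 458 = 312814.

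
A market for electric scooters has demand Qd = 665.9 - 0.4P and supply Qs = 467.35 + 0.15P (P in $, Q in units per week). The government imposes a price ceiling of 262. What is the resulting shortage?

Shortage = 54.45

With P fixed at 262, quantity demanded is 561.1 and quantity supplied is 506.65.
Shortage = Qd - Qs = 561.1 - 506.65 = 54.45.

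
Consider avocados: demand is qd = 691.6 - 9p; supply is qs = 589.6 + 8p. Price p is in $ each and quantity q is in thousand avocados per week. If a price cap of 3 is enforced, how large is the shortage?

Evaluating both curves at the ceiling price 3 gives qd = 664.6, qs = 613.6.
Shortage = qd - qs = 664.6 - 613.6 = 51.

Shortage = 51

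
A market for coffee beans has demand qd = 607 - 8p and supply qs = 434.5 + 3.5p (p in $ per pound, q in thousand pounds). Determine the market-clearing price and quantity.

At equilibrium qd = qs, so 607 - 8p = 434.5 + 3.5p; collecting terms, 172.5 = 11.5p and p* = 15.
Substitute back: q* = 607 - 8(15) = 487.

p* = 15, q* = 487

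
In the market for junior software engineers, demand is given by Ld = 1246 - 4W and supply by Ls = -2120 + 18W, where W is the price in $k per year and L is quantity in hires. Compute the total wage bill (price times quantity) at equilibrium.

At equilibrium Ld = Ls, so 1246 - 4W = -2120 + 18W; collecting terms, 3366 = 22W and W* = 153.
Plugging W* into demand: L* = 1246 - 4(153) = 634.
The total wage bill = W* × L* = 153 × 634 = 97002.

The total wage bill = 97002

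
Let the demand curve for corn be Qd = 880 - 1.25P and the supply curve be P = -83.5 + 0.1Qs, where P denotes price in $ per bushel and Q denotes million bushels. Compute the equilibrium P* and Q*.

P* = 4, Q* = 875

In direct form, Qs = 835 + 10P.
The market clears where 880 - 1.25P = 835 + 10P. Rearranging, 11.25P = 45, hence P* = 4.
Substitute back: Q* = 880 - 1.25(4) = 875.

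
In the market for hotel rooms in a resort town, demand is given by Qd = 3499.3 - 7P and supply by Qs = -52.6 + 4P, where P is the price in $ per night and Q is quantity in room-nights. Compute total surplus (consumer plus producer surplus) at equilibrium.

Equating demand and supply, 3499.3 - 7P = -52.6 + 4P gives 11P = 3551.9, so P* = 322.9.
From the demand curve, Q* = 3499.3 - 7(322.9) = 1239.
Demand choke price = 499.9; supply choke price = 13.15. CS = ½(499.9 - 322.9)(1239) = 109651.5; PS = ½(322.9 - 13.15)(1239) = 191890.125. Total surplus = 301541.625.

Total surplus = 301541.625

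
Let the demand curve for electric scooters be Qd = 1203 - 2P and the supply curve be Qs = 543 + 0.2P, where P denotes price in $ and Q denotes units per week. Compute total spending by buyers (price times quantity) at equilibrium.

Total spending by buyers = 180900

The market clears where 1203 - 2P = 543 + 0.2P. Rearranging, 2.2P = 660, hence P* = 300.
Then Q* = 1203 - 2(300) = 603.
Total spending by buyers = P* × Q* = 300 × 603 = 180900.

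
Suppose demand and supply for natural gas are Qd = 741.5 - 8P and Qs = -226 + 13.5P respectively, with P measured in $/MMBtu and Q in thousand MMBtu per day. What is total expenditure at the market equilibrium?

At equilibrium Qd = Qs, so 741.5 - 8P = -226 + 13.5P; collecting terms, 967.5 = 21.5P and P* = 45.
From the demand curve, Q* = 741.5 - 8(45) = 381.5.
Total expenditure = P* × Q* = 45 × 381.5 = 17167.5.

Total expenditure = 17167.5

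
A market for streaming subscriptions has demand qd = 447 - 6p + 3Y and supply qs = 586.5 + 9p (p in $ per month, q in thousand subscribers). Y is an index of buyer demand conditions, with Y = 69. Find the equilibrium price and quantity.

p* = 4.5, q* = 627

With Y = 69, demand is qd = 654 - 6p.
Set qd = qs: 654 - 6p = 586.5 + 9p, so 67.5 = 15p and p* = 4.5.
Substitute back: q* = 654 - 6(4.5) = 627.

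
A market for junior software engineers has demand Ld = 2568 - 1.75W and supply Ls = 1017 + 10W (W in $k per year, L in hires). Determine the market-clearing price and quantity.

Set Ld = Ls: 2568 - 1.75W = 1017 + 10W, so 1551 = 11.75W and W* = 132.
Substitute back: L* = 2568 - 1.75(132) = 2337.

W* = 132, L* = 2337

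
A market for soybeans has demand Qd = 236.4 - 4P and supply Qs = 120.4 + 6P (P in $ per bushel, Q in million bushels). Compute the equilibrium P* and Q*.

The market clears where 236.4 - 4P = 120.4 + 6P. Rearranging, 10P = 116, hence P* = 11.6.
Substitute back: Q* = 236.4 - 4(11.6) = 190.

P* = 11.6, Q* = 190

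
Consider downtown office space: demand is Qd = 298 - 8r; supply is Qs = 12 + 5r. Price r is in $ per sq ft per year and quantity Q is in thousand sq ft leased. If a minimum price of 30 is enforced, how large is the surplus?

At r = 30: Qd = 58 and Qs = 162.
Surplus = Qs - Qd = 162 - 58 = 104.

Surplus = 104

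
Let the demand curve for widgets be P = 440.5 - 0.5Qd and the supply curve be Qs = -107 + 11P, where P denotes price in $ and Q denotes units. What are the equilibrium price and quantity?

P* = 76, Q* = 729

Solving each curve for Q: Qd = 881 - 2P.
The market clears where 881 - 2P = -107 + 11P. Rearranging, 13P = 988, hence P* = 76.
Plugging P* into demand: Q* = 881 - 2(76) = 729.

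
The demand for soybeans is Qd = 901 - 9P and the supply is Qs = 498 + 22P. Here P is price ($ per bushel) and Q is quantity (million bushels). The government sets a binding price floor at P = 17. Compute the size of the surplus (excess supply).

Surplus = 124

Evaluating both curves at the floor price 17 gives Qd = 748, Qs = 872.
Surplus = Qs - Qd = 872 - 748 = 124.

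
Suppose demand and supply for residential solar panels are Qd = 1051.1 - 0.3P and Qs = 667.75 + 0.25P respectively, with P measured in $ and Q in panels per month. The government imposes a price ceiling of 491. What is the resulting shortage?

Shortage = 113.3

With P fixed at 491, quantity demanded is 903.8 and quantity supplied is 790.5.
Shortage = Qd - Qs = 903.8 - 790.5 = 113.3.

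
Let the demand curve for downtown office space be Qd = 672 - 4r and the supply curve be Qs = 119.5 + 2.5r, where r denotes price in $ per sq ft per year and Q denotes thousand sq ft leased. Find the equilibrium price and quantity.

At equilibrium Qd = Qs, so 672 - 4r = 119.5 + 2.5r; collecting terms, 552.5 = 6.5r and r* = 85.
From the demand curve, Q* = 672 - 4(85) = 332.

r* = 85, Q* = 332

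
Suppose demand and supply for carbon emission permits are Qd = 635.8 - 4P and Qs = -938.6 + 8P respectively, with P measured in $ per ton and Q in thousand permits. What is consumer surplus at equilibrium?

Consumer surplus = 1540.125

At equilibrium Qd = Qs, so 635.8 - 4P = -938.6 + 8P; collecting terms, 1574.4 = 12P and P* = 131.2.
Substitute back: Q* = 635.8 - 4(131.2) = 111.
Demand choke price (Qd = 0): P = 635.8/4 = 158.95. Consumer surplus = ½ × (158.95 - 131.2) × 111 = 1540.125.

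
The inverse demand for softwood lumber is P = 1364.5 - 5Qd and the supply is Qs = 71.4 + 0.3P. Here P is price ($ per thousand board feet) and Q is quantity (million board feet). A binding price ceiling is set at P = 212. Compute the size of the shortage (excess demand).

In direct form, Qd = 272.9 - 0.2P.
Evaluating both curves at the ceiling price 212 gives Qd = 230.5, Qs = 135.
Shortage = Qd - Qs = 230.5 - 135 = 95.5.

Shortage = 95.5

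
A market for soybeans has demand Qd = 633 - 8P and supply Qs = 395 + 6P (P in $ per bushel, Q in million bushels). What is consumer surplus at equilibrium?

Consumer surplus = 15438.0625

Equating demand and supply, 633 - 8P = 395 + 6P gives 14P = 238, so P* = 17.
Plugging P* into demand: Q* = 633 - 8(17) = 497.
Demand choke price (Qd = 0): P = 633/8 = 79.125. Consumer surplus = ½ × (79.125 - 17) × 497 = 15438.0625.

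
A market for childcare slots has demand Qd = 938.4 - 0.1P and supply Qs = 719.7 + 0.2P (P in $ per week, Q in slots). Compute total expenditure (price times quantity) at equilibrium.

Total expenditure = 630949.5

The market clears where 938.4 - 0.1P = 719.7 + 0.2P. Rearranging, 0.3P = 218.7, hence P* = 729.
From the demand curve, Q* = 938.4 - 0.1(729) = 865.5.
Total expenditure = P* × Q* = 729 × 865.5 = 630949.5.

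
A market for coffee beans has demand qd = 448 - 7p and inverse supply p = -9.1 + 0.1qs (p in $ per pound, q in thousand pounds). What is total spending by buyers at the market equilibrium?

Total spending by buyers = 6321

Inverting to quantity form: qs = 91 + 10p.
The market clears where 448 - 7p = 91 + 10p. Rearranging, 17p = 357, hence p* = 21.
Plugging p* into demand: q* = 448 - 7(21) = 301.
Total spending by buyers = p* × q* = 21 × 301 = 6321.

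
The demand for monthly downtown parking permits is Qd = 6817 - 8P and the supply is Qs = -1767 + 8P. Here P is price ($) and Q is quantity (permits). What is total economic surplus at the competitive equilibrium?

Total surplus = 796953.125

At equilibrium Qd = Qs, so 6817 - 8P = -1767 + 8P; collecting terms, 8584 = 16P and P* = 536.5.
From the demand curve, Q* = 6817 - 8(536.5) = 2525.
Demand choke price = 852.125; supply choke price = 220.875. CS = ½(852.125 - 536.5)(2525) = 398476.5625; PS = ½(536.5 - 220.875)(2525) = 398476.5625. Total surplus = 796953.125.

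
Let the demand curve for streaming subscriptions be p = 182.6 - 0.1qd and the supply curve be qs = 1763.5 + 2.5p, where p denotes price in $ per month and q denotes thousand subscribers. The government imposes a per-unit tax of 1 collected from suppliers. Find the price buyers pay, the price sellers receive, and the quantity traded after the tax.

p_b = 5.2, p_s = 4.2, q = 1774

Solving each curve for q: qd = 1826 - 10p.
With a tax of 1 on suppliers, they supply based on the net price p_s = p_b - 1, so qs = 1761 + 2.5p_b.
Market clearing requires 1826 - 10p_b = 1761 + 2.5p_b; hence 65 = 12.5p_b and p_b = 5.2.
So p_s = 4.2 and the quantity traded is q = 1826 - 10(5.2) = 1774.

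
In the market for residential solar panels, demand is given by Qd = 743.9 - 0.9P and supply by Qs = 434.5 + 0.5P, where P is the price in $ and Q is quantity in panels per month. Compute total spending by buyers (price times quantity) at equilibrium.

Total spending by buyers = 120445

Set Qd = Qs: 743.9 - 0.9P = 434.5 + 0.5P, so 309.4 = 1.4P and P* = 221.
Then Q* = 743.9 - 0.9(221) = 545.
Total spending by buyers = P* × Q* = 221 × 545 = 120445.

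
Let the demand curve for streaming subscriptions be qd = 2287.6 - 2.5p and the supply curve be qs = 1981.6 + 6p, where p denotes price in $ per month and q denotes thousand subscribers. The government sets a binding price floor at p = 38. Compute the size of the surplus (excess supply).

Surplus = 17

Evaluating both curves at the floor price 38 gives qd = 2192.6, qs = 2209.6.
Surplus = qs - qd = 2209.6 - 2192.6 = 17.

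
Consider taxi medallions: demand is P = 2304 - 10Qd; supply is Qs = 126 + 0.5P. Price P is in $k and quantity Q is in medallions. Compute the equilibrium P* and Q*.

P* = 174, Q* = 213

Rewriting in direct form: Qd = 230.4 - 0.1P.
The market clears where 230.4 - 0.1P = 126 + 0.5P. Rearranging, 0.6P = 104.4, hence P* = 174.
Substitute back: Q* = 230.4 - 0.1(174) = 213.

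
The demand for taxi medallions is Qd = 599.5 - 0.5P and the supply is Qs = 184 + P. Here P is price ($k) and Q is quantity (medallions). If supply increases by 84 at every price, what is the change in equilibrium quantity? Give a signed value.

The market clears where 599.5 - 0.5P = 184 + P. Rearranging, 1.5P = 415.5, hence P* = 277.
Substitute back: Q* = 599.5 - 0.5(277) = 461.
After the shift, supply is Qs = 268 + P.
The new intersection has 331.5 = 1.5P, i.e. P = 221, Q = 489.
ΔQ = 489 - 461 = 28.

ΔQ = 28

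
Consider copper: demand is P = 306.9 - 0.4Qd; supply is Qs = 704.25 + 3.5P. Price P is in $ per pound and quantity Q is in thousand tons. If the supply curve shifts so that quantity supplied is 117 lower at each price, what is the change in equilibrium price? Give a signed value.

ΔP = 19.5

Rewriting in direct form: Qd = 767.25 - 2.5P.
At equilibrium Qd = Qs, so 767.25 - 2.5P = 704.25 + 3.5P; collecting terms, 63 = 6P and P* = 10.5.
From the demand curve, Q* = 767.25 - 2.5(10.5) = 741.
After the shift, supply is Qs = 587.25 + 3.5P.
New equilibrium: 180 = 6P, so P = 30 and Q = 692.25.
ΔP = 30 - 10.5 = 19.5.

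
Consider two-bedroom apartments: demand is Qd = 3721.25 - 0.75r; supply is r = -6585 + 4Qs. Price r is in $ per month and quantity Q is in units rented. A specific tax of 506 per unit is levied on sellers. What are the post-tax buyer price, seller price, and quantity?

r_b = 2201.5, r_s = 1695.5, Q = 2070.125

Inverting to quantity form: Qs = 1646.25 + 0.25r.
With a tax of 506 on sellers, they supply based on the net price r_s = r_b - 506, so Qs = 1519.75 + 0.25r_b.
Equate demand and the shifted supply: 3721.25 - 0.75r_b = 1519.75 + 0.25r_b, giving r_b = 2201.5, so r_b = 2201.5.
So r_s = 1695.5 and the quantity traded is Q = 3721.25 - 0.75(2201.5) = 2070.125.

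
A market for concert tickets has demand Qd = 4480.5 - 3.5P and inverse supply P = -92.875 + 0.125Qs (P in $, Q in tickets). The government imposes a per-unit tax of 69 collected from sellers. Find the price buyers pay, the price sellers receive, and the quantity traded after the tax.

Inverting to quantity form: Qs = 743 + 8P.
The tax drives a wedge P_b - P_s = 69. Substituting P_s = P_b - 69 into supply: Qs = 191 + 8P_b.
Market clearing requires 4480.5 - 3.5P_b = 191 + 8P_b; hence 4289.5 = 11.5P_b and P_b = 373.
So P_s = 304 and the quantity traded is Q = 4480.5 - 3.5(373) = 3175.

P_b = 373, P_s = 304, Q = 3175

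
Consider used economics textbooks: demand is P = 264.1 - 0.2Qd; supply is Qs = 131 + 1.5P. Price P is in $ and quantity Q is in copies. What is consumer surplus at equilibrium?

Consumer surplus = 16443.025

Rewriting in direct form: Qd = 1320.5 - 5P.
At equilibrium Qd = Qs, so 1320.5 - 5P = 131 + 1.5P; collecting terms, 1189.5 = 6.5P and P* = 183.
From the demand curve, Q* = 1320.5 - 5(183) = 405.5.
Demand choke price (Qd = 0): P = 1320.5/5 = 264.1. Consumer surplus = ½ × (264.1 - 183) × 405.5 = 16443.025.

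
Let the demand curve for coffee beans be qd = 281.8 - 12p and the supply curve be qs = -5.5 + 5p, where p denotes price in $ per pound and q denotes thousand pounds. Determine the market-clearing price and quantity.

Equating demand and supply, 281.8 - 12p = -5.5 + 5p gives 17p = 287.3, so p* = 16.9.
Substitute back: q* = 281.8 - 12(16.9) = 79.

p* = 16.9, q* = 79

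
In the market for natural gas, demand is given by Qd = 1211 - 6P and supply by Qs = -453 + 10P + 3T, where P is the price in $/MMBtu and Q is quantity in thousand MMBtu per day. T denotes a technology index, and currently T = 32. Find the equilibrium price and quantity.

P* = 98, Q* = 623

With T = 32, supply is Qs = -357 + 10P.
Set Qd = Qs: 1211 - 6P = -357 + 10P, so 1568 = 16P and P* = 98.
From the demand curve, Q* = 1211 - 6(98) = 623.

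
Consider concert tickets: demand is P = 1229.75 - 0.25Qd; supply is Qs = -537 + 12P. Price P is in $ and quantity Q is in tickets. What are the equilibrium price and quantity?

In direct form, Qd = 4919 - 4P.
The market clears where 4919 - 4P = -537 + 12P. Rearranging, 16P = 5456, hence P* = 341.
From the demand curve, Q* = 4919 - 4(341) = 3555.

P* = 341, Q* = 3555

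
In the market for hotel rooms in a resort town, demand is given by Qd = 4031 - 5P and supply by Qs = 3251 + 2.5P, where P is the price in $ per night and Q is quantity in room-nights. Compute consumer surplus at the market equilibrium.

At equilibrium Qd = Qs, so 4031 - 5P = 3251 + 2.5P; collecting terms, 780 = 7.5P and P* = 104.
Then Q* = 4031 - 5(104) = 3511.
Demand choke price (Qd = 0): P = 4031/5 = 806.2. Consumer surplus = ½ × (806.2 - 104) × 3511 = 1232712.1.

Consumer surplus = 1232712.1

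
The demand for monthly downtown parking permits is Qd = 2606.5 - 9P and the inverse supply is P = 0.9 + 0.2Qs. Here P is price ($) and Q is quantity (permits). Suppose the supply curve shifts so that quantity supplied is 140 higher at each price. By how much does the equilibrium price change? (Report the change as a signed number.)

In direct form, Qs = -4.5 + 5P.
Equating demand and supply, 2606.5 - 9P = -4.5 + 5P gives 14P = 2611, so P* = 186.5.
Substitute back: Q* = 2606.5 - 9(186.5) = 928.
After the shift, supply is Qs = 135.5 + 5P.
Re-solving, 14P = 2471 gives P = 176.5 and Q = 1018.
ΔP = 176.5 - 186.5 = -10.

ΔP = -10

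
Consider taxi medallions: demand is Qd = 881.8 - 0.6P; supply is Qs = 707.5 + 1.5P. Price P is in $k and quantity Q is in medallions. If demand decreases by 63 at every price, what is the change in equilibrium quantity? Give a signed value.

ΔQ = -45

The market clears where 881.8 - 0.6P = 707.5 + 1.5P. Rearranging, 2.1P = 174.3, hence P* = 83.
Plugging P* into demand: Q* = 881.8 - 0.6(83) = 832.
After the shift, demand is Qd = 818.8 - 0.6P.
New equilibrium: 111.3 = 2.1P, so P = 53 and Q = 787.
ΔQ = 787 - 832 = -45.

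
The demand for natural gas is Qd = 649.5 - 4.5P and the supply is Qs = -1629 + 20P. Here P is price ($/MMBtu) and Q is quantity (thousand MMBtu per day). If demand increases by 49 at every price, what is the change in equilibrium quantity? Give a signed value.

ΔQ = 40

At equilibrium Qd = Qs, so 649.5 - 4.5P = -1629 + 20P; collecting terms, 2278.5 = 24.5P and P* = 93.
From the demand curve, Q* = 649.5 - 4.5(93) = 231.
After the shift, demand is Qd = 698.5 - 4.5P.
New equilibrium: 2327.5 = 24.5P, so P = 95 and Q = 271.
ΔQ = 271 - 231 = 40.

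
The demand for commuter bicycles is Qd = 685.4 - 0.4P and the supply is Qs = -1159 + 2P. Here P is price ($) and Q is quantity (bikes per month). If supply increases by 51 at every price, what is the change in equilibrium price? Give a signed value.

ΔP = -21.25

Set Qd = Qs: 685.4 - 0.4P = -1159 + 2P, so 1844.4 = 2.4P and P* = 768.5.
Plugging P* into demand: Q* = 685.4 - 0.4(768.5) = 378.
After the shift, supply is Qs = -1108 + 2P.
New equilibrium: 1793.4 = 2.4P, so P = 747.25 and Q = 386.5.
ΔP = 747.25 - 768.5 = -21.25.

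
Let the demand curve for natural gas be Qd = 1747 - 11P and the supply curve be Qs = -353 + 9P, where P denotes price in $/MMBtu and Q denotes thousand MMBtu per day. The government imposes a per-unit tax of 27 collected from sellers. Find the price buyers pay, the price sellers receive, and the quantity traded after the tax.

Sellers keep P_s = P_b - 27 per unit, so supply in terms of the buyer price is Qs = -596 + 9P_b.
Market clearing requires 1747 - 11P_b = -596 + 9P_b; hence 2343 = 20P_b and P_b = 117.15.
Then P_s = 117.15 - 27 = 90.15 and Q = 1747 - 11(117.15) = 458.35.

P_b = 117.15, P_s = 90.15, Q = 458.35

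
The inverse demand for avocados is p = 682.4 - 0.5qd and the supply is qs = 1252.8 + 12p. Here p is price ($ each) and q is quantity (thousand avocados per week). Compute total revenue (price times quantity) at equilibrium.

In direct form, qd = 1364.8 - 2p.
Equating demand and supply, 1364.8 - 2p = 1252.8 + 12p gives 14p = 112, so p* = 8.
From the demand curve, q* = 1364.8 - 2(8) = 1348.8.
Total revenue = p* × q* = 8 × 1348.8 = 10790.4.

Total revenue = 10790.4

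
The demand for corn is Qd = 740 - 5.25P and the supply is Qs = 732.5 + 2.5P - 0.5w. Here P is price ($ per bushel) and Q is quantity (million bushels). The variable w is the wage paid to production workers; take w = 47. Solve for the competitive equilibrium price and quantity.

With w = 47, supply is Qs = 709 + 2.5P.
Equating demand and supply, 740 - 5.25P = 709 + 2.5P gives 7.75P = 31, so P* = 4.
Substitute back: Q* = 740 - 5.25(4) = 719.

P* = 4, Q* = 719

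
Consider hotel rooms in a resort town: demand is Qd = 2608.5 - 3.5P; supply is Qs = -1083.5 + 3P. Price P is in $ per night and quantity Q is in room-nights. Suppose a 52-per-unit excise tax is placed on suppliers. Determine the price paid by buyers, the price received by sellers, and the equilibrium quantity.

P_b = 592, P_s = 540, Q = 536.5

With a tax of 52 on suppliers, they supply based on the net price P_s = P_b - 52, so Qs = -1239.5 + 3P_b.
Set Qd = Qs: 2608.5 - 3.5P_b = -1239.5 + 3P_b, so 3848 = 6.5P_b and P_b = 592.
So P_s = 540 and the quantity traded is Q = 2608.5 - 3.5(592) = 536.5.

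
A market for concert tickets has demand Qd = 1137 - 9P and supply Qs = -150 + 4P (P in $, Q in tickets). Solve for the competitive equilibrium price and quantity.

P* = 99, Q* = 246

At equilibrium Qd = Qs, so 1137 - 9P = -150 + 4P; collecting terms, 1287 = 13P and P* = 99.
Then Q* = 1137 - 9(99) = 246.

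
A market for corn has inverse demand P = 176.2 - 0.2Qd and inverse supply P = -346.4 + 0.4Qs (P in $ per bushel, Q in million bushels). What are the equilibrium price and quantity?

Solving each curve for Q: Qd = 881 - 5P and Qs = 866 + 2.5P.
Equating demand and supply, 881 - 5P = 866 + 2.5P gives 7.5P = 15, so P* = 2.
Plugging P* into demand: Q* = 881 - 5(2) = 871.

P* = 2, Q* = 871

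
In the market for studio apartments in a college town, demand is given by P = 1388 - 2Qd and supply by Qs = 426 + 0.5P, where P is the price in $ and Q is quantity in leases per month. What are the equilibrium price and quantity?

P* = 268, Q* = 560

In direct form, Qd = 694 - 0.5P.
Set Qd = Qs: 694 - 0.5P = 426 + 0.5P, so 268 = P and P* = 268.
From the demand curve, Q* = 694 - 0.5(268) = 560.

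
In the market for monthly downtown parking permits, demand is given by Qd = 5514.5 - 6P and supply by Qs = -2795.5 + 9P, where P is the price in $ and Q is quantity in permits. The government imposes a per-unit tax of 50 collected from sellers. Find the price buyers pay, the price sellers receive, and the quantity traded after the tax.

P_b = 584, P_s = 534, Q = 2010.5

Sellers keep P_s = P_b - 50 per unit, so supply in terms of the buyer price is Qs = -3245.5 + 9P_b.
Set Qd = Qs: 5514.5 - 6P_b = -3245.5 + 9P_b, so 8760 = 15P_b and P_b = 584.
So P_s = 534 and the quantity traded is Q = 5514.5 - 6(584) = 2010.5.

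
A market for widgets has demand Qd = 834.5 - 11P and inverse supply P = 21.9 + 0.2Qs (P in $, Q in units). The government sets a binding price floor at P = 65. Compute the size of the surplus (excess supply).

Rewriting in direct form: Qs = -109.5 + 5P.
With P fixed at 65, quantity demanded is 119.5 and quantity supplied is 215.5.
Surplus = Qs - Qd = 215.5 - 119.5 = 96.

Surplus = 96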